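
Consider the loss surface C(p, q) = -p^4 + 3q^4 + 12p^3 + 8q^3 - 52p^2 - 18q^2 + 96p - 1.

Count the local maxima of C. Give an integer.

2

C separates as a function of p plus a function of q, so ∇C=0 decouples.
∂C/∂p = -4(p - 4)(p - 3)(p - 2) = 0 at p ∈ {2, 3, 4}; ∂C/∂q = 12q(q - 1)(q + 3) = 0 at q ∈ {-3, 0, 1}.
The Hessian is diagonal: diag(C_pp, C_qq). Second derivatives: C_pp(2)=-8, C_pp(3)=4, C_pp(4)=-8; C_qq(-3)=144, C_qq(0)=-36, C_qq(1)=48.
Local maxima occur where both diagonal entries negative: (2, 0), (4, 0). Count: 2.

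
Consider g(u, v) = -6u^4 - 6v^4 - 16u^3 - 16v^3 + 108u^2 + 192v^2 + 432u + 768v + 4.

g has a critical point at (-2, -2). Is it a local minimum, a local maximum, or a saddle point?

The mixed partial ∂²g/∂u∂v is 0, so the Hessian at any point is diag(g_uu, g_vv) = diag(24(-3u^2 - 4u + 9), 24(-3v^2 - 4v + 16)).
At (-2, -2): H = diag(120, 288).
Both eigenvalues are positive, so H is positive definite: a local minimum.

local minimum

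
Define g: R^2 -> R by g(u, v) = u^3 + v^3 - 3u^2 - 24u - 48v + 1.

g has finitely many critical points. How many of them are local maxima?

1

g separates as a function of u plus a function of v, so ∇g=0 decouples.
∂g/∂u = 3(u - 4)(u + 2) = 0 at u ∈ {-2, 4}; ∂g/∂v = 3(v - 4)(v + 4) = 0 at v ∈ {-4, 4}.
The Hessian is diagonal: diag(g_uu, g_vv). Second derivatives: g_uu(-2)=-18, g_uu(4)=18; g_vv(-4)=-24, g_vv(4)=24.
Local maxima occur where both diagonal entries negative: (-2, -4). Count: 1.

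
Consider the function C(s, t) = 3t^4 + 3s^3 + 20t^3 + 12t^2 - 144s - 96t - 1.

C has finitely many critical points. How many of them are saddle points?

3

C separates as a function of s plus a function of t, so ∇C=0 decouples.
∂C/∂s = 9(s - 4)(s + 4) = 0 at s ∈ {-4, 4}; ∂C/∂t = 12(t - 1)(t + 2)(t + 4) = 0 at t ∈ {-4, -2, 1}.
The Hessian is diagonal: diag(C_ss, C_tt). Second derivatives: C_ss(-4)=-72, C_ss(4)=72; C_tt(-4)=120, C_tt(-2)=-72, C_tt(1)=180.
Saddle points occur where the two diagonal entries have opposite signs: (-4, -4), (-4, 1), (4, -2). Count: 3.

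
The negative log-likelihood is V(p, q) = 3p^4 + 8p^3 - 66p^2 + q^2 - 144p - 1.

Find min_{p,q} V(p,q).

V(p,q) separates as A(p) + B(q) − 1, so its minimum is min A + min B − 1.
A'(p) = 12(p - 3)(p + 1)(p + 4) vanishes at p ∈ {-4, -1, 3}; B'(q) = 2q vanishes at q ∈ {0}.
Local minima of A (where A''>0): A(-4)=-224, A(3)=-567. Local minima of B: B(0)=0.
So the global minimum of V is A(3) + B(0) − 1 = -567 + 0 − 1 = -568, attained at (3, 0).

-568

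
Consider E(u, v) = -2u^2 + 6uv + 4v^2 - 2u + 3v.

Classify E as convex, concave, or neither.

neither

E is quadratic, so its Hessian is the constant matrix H = [[-4, 6], [6, 8]].
det(H) = -68, tr(H) = 4.
det(H) < 0, so H is indefinite: neither convex nor concave.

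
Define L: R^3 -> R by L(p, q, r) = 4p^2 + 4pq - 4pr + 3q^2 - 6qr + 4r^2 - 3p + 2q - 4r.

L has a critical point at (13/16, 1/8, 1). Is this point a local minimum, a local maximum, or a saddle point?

local minimum

The Hessian is constant: H = [[8, 4, -4], [4, 6, -6], [-4, -6, 8]].
Leading principal minors: Δ₁ = 8, Δ₂ = 32, Δ₃ = 64.
All leading minors are positive, so H is positive definite: a local minimum.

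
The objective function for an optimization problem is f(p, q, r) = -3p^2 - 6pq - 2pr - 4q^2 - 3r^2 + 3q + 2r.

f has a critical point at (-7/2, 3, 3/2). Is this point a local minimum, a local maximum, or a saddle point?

local maximum

The Hessian is constant: H = [[-6, -6, -2], [-6, -8, 0], [-2, 0, -6]].
Leading principal minors: Δ₁ = -6, Δ₂ = 12, Δ₃ = -40.
The minors alternate sign starting negative (−, +, −), so H is negative definite: a local maximum.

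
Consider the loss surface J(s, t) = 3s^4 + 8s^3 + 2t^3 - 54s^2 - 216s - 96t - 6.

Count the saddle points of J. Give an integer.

3

J separates as a function of s plus a function of t, so ∇J=0 decouples.
∂J/∂s = 12(s - 3)(s + 2)(s + 3) = 0 at s ∈ {-3, -2, 3}; ∂J/∂t = 6(t - 4)(t + 4) = 0 at t ∈ {-4, 4}.
The Hessian is diagonal: diag(J_ss, J_tt). Second derivatives: J_ss(-3)=72, J_ss(-2)=-60, J_ss(3)=360; J_tt(-4)=-48, J_tt(4)=48.
Saddle points occur where the two diagonal entries have opposite signs: (-3, -4), (-2, 4), (3, -4). Count: 3.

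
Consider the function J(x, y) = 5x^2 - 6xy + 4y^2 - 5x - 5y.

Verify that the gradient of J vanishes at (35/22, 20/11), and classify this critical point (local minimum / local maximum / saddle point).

local minimum

∇J = (10x - 6y - 5, -6x + 8y - 5); substituting (35/22, 20/11) gives ∇J = (0, 0), so (35/22, 20/11) is indeed a critical point.
The Hessian of J is constant: H = [[10, -6], [-6, 8]].
det(H) = 10·8 − (-6)² = 44.
det(H) > 0 and tr(H) = 18 > 0, so H is positive definite and the point is a local minimum.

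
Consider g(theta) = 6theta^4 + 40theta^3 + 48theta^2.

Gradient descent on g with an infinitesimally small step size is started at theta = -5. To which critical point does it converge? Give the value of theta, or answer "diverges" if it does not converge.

g'(theta) = 24theta(theta + 1)(theta + 4), so g'(-5) = -480.
Gradient descent moves in the -g' direction, i.e. theta is increasing.
The nearest critical point in that direction is theta = -4, where g'' = 288 > 0 (a local minimum). The iterate converges there.

-4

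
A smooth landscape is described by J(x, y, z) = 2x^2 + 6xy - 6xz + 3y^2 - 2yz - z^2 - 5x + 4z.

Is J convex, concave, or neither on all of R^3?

neither

J is quadratic, so its Hessian is the constant matrix H = [[4, 6, -6], [6, 6, -2], [-6, -2, -2]].
Leading principal minors: 4, -12, -64.
Neither pattern holds ⇒ H is indefinite ⇒ neither convex nor concave.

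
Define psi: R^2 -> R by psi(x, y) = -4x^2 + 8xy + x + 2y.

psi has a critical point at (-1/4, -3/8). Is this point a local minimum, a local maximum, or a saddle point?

saddle point

The Hessian of psi is constant: H = [[-8, 8], [8, 0]].
det(H) = (-8)·0 − 8² = -64.
Since det(H) < 0, H is indefinite and the critical point is a saddle point.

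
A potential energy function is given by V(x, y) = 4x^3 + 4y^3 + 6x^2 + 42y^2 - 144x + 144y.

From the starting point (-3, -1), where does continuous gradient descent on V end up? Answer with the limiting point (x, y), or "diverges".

V is separable, so gradient descent decouples: x follows -∂V/∂x, y follows -∂V/∂y.
∂V/∂x = 12(x - 3)(x + 4); at x=-3 this is -72, so x increases.
∂V/∂y = 12(y + 3)(y + 4); at y=-1 this is 72, so y decreases.
x converges to its nearest critical value 3 (a local min of the x-part); y converges to -3. The iterate converges to (3, -3).

(3, -3)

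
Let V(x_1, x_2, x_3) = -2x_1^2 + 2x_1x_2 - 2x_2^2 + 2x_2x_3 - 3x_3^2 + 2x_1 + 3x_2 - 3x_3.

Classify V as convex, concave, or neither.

V is quadratic, so its Hessian is the constant matrix H = [[-4, 2, 0], [2, -4, 2], [0, 2, -6]].
Leading principal minors: -4, 12, -56.
Signs alternate −, +, − ⇒ H ≺ 0 ⇒ concave.

concave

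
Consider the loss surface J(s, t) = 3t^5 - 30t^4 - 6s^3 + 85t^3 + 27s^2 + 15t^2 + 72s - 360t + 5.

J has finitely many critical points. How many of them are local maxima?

J separates as a function of s plus a function of t, so ∇J=0 decouples.
∂J/∂s = -18(s - 4)(s + 1) = 0 at s ∈ {-1, 4}; ∂J/∂t = 15(t - 4)(t - 3)(t - 2)(t + 1) = 0 at t ∈ {-1, 2, 3, 4}.
The Hessian is diagonal: diag(J_ss, J_tt). Second derivatives: J_ss(-1)=90, J_ss(4)=-90; J_tt(-1)=-900, J_tt(2)=90, J_tt(3)=-60, J_tt(4)=150.
Local maxima occur where both diagonal entries negative: (4, -1), (4, 3). Count: 2.

2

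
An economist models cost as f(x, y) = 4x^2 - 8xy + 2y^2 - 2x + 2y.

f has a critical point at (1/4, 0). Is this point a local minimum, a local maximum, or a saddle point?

saddle point

The Hessian of f is constant: H = [[8, -8], [-8, 4]].
det(H) = 8·4 − (-8)² = -32.
Since det(H) < 0, H is indefinite and the critical point is a saddle point.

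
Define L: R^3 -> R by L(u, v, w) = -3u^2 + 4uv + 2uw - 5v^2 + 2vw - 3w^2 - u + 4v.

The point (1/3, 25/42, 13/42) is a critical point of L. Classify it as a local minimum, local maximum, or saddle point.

local maximum

The Hessian is constant: H = [[-6, 4, 2], [4, -10, 2], [2, 2, -6]].
Leading principal minors: Δ₁ = -6, Δ₂ = 44, Δ₃ = -168.
The minors alternate sign starting negative (−, +, −), so H is negative definite: a local maximum.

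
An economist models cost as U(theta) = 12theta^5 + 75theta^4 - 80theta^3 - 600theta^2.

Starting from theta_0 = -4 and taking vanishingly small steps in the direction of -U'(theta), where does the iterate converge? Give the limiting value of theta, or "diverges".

U'(theta) = 60theta(theta - 2)(theta + 2)(theta + 5), so U'(-4) = -2880.
Gradient descent moves in the -U' direction, i.e. theta is increasing.
The nearest critical point in that direction is theta = -2, where U'' = 1440 > 0 (a local minimum). The iterate converges there.

-2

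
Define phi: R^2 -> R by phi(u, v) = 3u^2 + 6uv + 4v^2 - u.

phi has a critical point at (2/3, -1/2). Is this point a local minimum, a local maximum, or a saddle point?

The Hessian of phi is constant: H = [[6, 6], [6, 8]].
det(H) = 6·8 − 6² = 12.
det(H) > 0 and tr(H) = 14 > 0, so H is positive definite and the point is a local minimum.

local minimum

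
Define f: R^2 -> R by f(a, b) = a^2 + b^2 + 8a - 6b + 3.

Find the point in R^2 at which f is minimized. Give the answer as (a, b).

(-4, 3)

f(a,b) separates as P(a) + Q(b) + 3, so its minimum is min P + min Q + 3.
P'(a) = 2a + 8 vanishes at a ∈ {-4}; Q'(b) = 2b - 6 vanishes at b ∈ {3}.
Local minima of P (where P''>0): P(-4)=-16. Local minima of Q: Q(3)=-9.
So the global minimum of f is P(-4) + Q(3) + 3 = -16 − 9 + 3 = -22, attained at (-4, 3).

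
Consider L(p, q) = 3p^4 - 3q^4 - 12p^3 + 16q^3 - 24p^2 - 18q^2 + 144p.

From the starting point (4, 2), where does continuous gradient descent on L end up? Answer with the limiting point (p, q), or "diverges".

(3, 1)

L is separable, so gradient descent decouples: p follows -∂L/∂p, q follows -∂L/∂q.
∂L/∂p = 12(p - 3)(p - 2)(p + 2); at p=4 this is 144, so p decreases.
∂L/∂q = -12q(q - 3)(q - 1); at q=2 this is 24, so q decreases.
p converges to its nearest critical value 3 (a local min of the p-part); q converges to 1. The iterate converges to (3, 1).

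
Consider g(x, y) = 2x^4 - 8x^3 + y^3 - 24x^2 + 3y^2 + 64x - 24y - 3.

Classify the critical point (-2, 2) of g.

The mixed partial ∂²g/∂x∂y is 0, so the Hessian at any point is diag(g_xx, g_yy) = diag(24(x^2 - 2x - 2), 6(y + 1)).
At (-2, 2): H = diag(144, 18).
Both eigenvalues are positive, so H is positive definite: a local minimum.

local minimum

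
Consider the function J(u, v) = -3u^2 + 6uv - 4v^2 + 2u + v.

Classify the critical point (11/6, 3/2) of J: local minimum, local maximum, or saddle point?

local maximum

The Hessian of J is constant: H = [[-6, 6], [6, -8]].
det(H) = (-6)·(-8) − 6² = 12.
det(H) > 0 and tr(H) = -14 < 0, so H is negative definite and the point is a local maximum.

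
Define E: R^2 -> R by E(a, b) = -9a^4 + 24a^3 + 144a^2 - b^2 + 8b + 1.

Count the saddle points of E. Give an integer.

E separates as a function of a plus a function of b, so ∇E=0 decouples.
∂E/∂a = -36a(a - 4)(a + 2) = 0 at a ∈ {-2, 0, 4}; ∂E/∂b = -2(b - 4) = 0 at b ∈ {4}.
The Hessian is diagonal: diag(E_aa, E_bb). Second derivatives: E_aa(-2)=-432, E_aa(0)=288, E_aa(4)=-864; E_bb(4)=-2.
Saddle points occur where the two diagonal entries have opposite signs: (0, 4). Count: 1.

1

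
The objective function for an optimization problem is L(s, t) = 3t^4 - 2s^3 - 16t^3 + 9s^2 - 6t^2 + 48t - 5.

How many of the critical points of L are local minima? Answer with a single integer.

L separates as a function of s plus a function of t, so ∇L=0 decouples.
∂L/∂s = -6s(s - 3) = 0 at s ∈ {0, 3}; ∂L/∂t = 12(t - 4)(t - 1)(t + 1) = 0 at t ∈ {-1, 1, 4}.
The Hessian is diagonal: diag(L_ss, L_tt). Second derivatives: L_ss(0)=18, L_ss(3)=-18; L_tt(-1)=120, L_tt(1)=-72, L_tt(4)=180.
Local minima occur where both diagonal entries positive: (0, -1), (0, 4). Count: 2.

2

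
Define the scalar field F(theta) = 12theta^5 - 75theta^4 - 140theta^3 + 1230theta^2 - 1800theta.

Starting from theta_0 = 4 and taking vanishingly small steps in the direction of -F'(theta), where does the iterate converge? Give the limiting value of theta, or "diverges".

F'(theta) = 60(theta - 5)(theta - 2)(theta - 1)(theta + 3), so F'(4) = -2520.
Gradient descent moves in the -F' direction, i.e. theta is increasing.
The nearest critical point in that direction is theta = 5, where F'' = 5760 > 0 (a local minimum). The iterate converges there.

5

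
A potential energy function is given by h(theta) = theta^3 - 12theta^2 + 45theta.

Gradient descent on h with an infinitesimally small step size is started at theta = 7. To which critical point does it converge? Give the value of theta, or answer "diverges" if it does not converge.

h'(theta) = 3(theta - 5)(theta - 3), so h'(7) = 24.
Gradient descent moves in the -h' direction, i.e. theta is decreasing.
The nearest critical point in that direction is theta = 5, where h'' = 6 > 0 (a local minimum). The iterate converges there.

5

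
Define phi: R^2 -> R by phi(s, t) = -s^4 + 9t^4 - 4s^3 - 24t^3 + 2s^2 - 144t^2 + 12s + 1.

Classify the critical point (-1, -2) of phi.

local minimum

The mixed partial ∂²phi/∂s∂t is 0, so the Hessian at any point is diag(phi_ss, phi_tt) = diag(4(-3s^2 - 6s + 1), 36(3t^2 - 4t - 8)).
At (-1, -2): H = diag(16, 432).
Both eigenvalues are positive, so H is positive definite: a local minimum.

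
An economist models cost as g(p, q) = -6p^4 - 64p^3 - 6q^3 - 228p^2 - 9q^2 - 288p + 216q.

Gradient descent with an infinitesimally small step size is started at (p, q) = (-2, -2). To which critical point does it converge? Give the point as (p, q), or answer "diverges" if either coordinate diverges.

g is separable, so gradient descent decouples: p follows -∂g/∂p, q follows -∂g/∂q.
∂g/∂p = -24(p + 1)(p + 3)(p + 4); at p=-2 this is 48, so p decreases.
∂g/∂q = -18(q - 3)(q + 4); at q=-2 this is 180, so q decreases.
p converges to its nearest critical value -3 (a local min of the p-part); q converges to -4. The iterate converges to (-3, -4).

(-3, -4)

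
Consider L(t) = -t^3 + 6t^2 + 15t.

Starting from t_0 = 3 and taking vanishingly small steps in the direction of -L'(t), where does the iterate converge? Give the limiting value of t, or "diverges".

L'(t) = -3(t - 5)(t + 1), so L'(3) = 24.
Gradient descent moves in the -L' direction, i.e. t is decreasing.
The nearest critical point in that direction is t = -1, where L'' = 18 > 0 (a local minimum). The iterate converges there.

-1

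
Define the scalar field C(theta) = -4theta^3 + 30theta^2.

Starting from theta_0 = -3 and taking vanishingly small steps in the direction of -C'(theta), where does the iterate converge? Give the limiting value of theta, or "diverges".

C'(theta) = -12theta(theta - 5), so C'(-3) = -288.
Gradient descent moves in the -C' direction, i.e. theta is increasing.
The nearest critical point in that direction is theta = 0, where C'' = 60 > 0 (a local minimum). The iterate converges there.

0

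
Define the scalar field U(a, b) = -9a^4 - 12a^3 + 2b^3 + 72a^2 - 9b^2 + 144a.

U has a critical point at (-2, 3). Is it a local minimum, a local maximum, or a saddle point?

The mixed partial ∂²U/∂a∂b is 0, so the Hessian at any point is diag(U_aa, U_bb) = diag(36(-3a^2 - 2a + 4), 6(2b - 3)).
At (-2, 3): H = diag(-144, 18).
The eigenvalues have opposite signs, so H is indefinite: a saddle point.

saddle point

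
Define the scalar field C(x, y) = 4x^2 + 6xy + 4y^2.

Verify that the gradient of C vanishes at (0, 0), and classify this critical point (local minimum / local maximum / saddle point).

∇C = (8x + 6y, 6x + 8y); substituting (0, 0) gives ∇C = (0, 0), so (0, 0) is indeed a critical point.
The Hessian of C is constant: H = [[8, 6], [6, 8]].
det(H) = 8·8 − 6² = 28.
det(H) > 0 and tr(H) = 16 > 0, so H is positive definite and the point is a local minimum.

local minimum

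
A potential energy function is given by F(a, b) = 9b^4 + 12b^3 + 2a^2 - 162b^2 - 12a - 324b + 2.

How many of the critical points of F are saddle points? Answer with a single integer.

1

F separates as a function of a plus a function of b, so ∇F=0 decouples.
∂F/∂a = 4(a - 3) = 0 at a ∈ {3}; ∂F/∂b = 36(b - 3)(b + 1)(b + 3) = 0 at b ∈ {-3, -1, 3}.
The Hessian is diagonal: diag(F_aa, F_bb). Second derivatives: F_aa(3)=4; F_bb(-3)=432, F_bb(-1)=-288, F_bb(3)=864.
Saddle points occur where the two diagonal entries have opposite signs: (3, -1). Count: 1.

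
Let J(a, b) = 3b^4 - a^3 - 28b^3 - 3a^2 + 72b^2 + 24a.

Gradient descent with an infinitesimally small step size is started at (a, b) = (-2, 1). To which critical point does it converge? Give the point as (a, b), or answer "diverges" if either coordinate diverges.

J is separable, so gradient descent decouples: a follows -∂J/∂a, b follows -∂J/∂b.
∂J/∂a = -3(a - 2)(a + 4); at a=-2 this is 24, so a decreases.
∂J/∂b = 12b(b - 4)(b - 3); at b=1 this is 72, so b decreases.
a converges to its nearest critical value -4 (a local min of the a-part); b converges to 0. The iterate converges to (-4, 0).

(-4, 0)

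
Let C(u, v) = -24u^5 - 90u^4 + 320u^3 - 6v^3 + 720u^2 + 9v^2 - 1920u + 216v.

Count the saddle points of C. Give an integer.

C separates as a function of u plus a function of v, so ∇C=0 decouples.
∂C/∂u = -120(u - 2)(u - 1)(u + 2)(u + 4) = 0 at u ∈ {-4, -2, 1, 2}; ∂C/∂v = -18(v - 4)(v + 3) = 0 at v ∈ {-3, 4}.
The Hessian is diagonal: diag(C_uu, C_vv). Second derivatives: C_uu(-4)=7200, C_uu(-2)=-2880, C_uu(1)=1800, C_uu(2)=-2880; C_vv(-3)=126, C_vv(4)=-126.
Saddle points occur where the two diagonal entries have opposite signs: (-4, 4), (-2, -3), (1, 4), (2, -3). Count: 4.

4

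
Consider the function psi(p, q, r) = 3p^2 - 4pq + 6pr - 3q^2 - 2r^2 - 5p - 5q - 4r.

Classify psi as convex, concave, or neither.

psi is quadratic, so its Hessian is the constant matrix H = [[6, -4, 6], [-4, -6, 0], [6, 0, -4]].
Leading principal minors: 6, -52, 424.
Neither pattern holds ⇒ H is indefinite ⇒ neither convex nor concave.

neither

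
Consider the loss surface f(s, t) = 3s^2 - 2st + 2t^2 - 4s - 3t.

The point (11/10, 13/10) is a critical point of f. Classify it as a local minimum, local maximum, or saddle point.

The Hessian of f is constant: H = [[6, -2], [-2, 4]].
det(H) = 6·4 − (-2)² = 20.
det(H) > 0 and tr(H) = 10 > 0, so H is positive definite and the point is a local minimum.

local minimum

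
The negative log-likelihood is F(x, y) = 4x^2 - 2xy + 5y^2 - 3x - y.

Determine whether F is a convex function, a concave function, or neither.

F is quadratic, so its Hessian is the constant matrix H = [[8, -2], [-2, 10]].
det(H) = 76, tr(H) = 18.
det(H) > 0 and tr(H) > 0, so H is positive definite everywhere: convex.

convex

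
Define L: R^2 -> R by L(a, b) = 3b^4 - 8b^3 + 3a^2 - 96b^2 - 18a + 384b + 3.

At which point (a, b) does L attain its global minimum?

L(a,b) separates as P(a) + Q(b) + 3, so its minimum is min P + min Q + 3.
P'(a) = 6a - 18 vanishes at a ∈ {3}; Q'(b) = 12(b - 4)(b - 2)(b + 4) vanishes at b ∈ {-4, 2, 4}.
Local minima of P (where P''>0): P(3)=-27. Local minima of Q: Q(-4)=-1792, Q(4)=256.
So the global minimum of L is P(3) + Q(-4) + 3 = -27 − 1792 + 3 = -1816, attained at (3, -4).

(3, -4)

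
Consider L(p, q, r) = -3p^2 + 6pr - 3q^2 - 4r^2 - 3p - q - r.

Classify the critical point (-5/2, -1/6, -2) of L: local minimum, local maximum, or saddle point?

local maximum

The Hessian is constant: H = [[-6, 0, 6], [0, -6, 0], [6, 0, -8]].
Leading principal minors: Δ₁ = -6, Δ₂ = 36, Δ₃ = -72.
The minors alternate sign starting negative (−, +, −), so H is negative definite: a local maximum.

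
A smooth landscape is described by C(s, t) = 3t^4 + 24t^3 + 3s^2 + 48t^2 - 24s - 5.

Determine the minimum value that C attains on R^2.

-53

C(s,t) separates as P(s) + Q(t) − 5, so its minimum is min P + min Q − 5.
P'(s) = 6s - 24 vanishes at s ∈ {4}; Q'(t) = 12t(t + 2)(t + 4) vanishes at t ∈ {-4, -2, 0}.
Local minima of P (where P''>0): P(4)=-48. Local minima of Q: Q(-4)=0, Q(0)=0.
So the global minimum of C is P(4) + Q(-4) − 5 = -48 + 0 − 5 = -53, attained at (4, -4).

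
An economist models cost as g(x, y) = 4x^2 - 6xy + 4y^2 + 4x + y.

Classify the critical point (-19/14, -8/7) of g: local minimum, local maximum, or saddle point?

The Hessian of g is constant: H = [[8, -6], [-6, 8]].
det(H) = 8·8 − (-6)² = 28.
det(H) > 0 and tr(H) = 16 > 0, so H is positive definite and the point is a local minimum.

local minimum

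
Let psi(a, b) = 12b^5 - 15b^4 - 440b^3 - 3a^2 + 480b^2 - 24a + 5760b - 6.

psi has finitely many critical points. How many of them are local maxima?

psi separates as a function of a plus a function of b, so ∇psi=0 decouples.
∂psi/∂a = -6(a + 4) = 0 at a ∈ {-4}; ∂psi/∂b = 60(b - 4)(b - 3)(b + 2)(b + 4) = 0 at b ∈ {-4, -2, 3, 4}.
The Hessian is diagonal: diag(psi_aa, psi_bb). Second derivatives: psi_aa(-4)=-6; psi_bb(-4)=-6720, psi_bb(-2)=3600, psi_bb(3)=-2100, psi_bb(4)=2880.
Local maxima occur where both diagonal entries negative: (-4, -4), (-4, 3). Count: 2.

2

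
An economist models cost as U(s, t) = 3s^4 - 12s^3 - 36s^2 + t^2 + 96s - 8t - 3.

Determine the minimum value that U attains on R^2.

-211

U(s,t) separates as P(s) + Q(t) − 3, so its minimum is min P + min Q − 3.
P'(s) = 12(s - 4)(s - 1)(s + 2) vanishes at s ∈ {-2, 1, 4}; Q'(t) = 2(t - 4) vanishes at t ∈ {4}.
Local minima of P (where P''>0): P(-2)=-192, P(4)=-192. Local minima of Q: Q(4)=-16.
So the global minimum of U is P(-2) + Q(4) − 3 = -192 − 16 − 3 = -211, attained at (-2, 4).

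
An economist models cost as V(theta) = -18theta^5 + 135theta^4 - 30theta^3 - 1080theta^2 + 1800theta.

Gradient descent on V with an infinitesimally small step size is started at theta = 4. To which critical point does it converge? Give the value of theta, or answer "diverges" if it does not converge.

V'(theta) = -90(theta - 5)(theta - 2)(theta - 1)(theta + 2), so V'(4) = 3240.
Gradient descent moves in the -V' direction, i.e. theta is decreasing.
The nearest critical point in that direction is theta = 2, where V'' = 1080 > 0 (a local minimum). The iterate converges there.

2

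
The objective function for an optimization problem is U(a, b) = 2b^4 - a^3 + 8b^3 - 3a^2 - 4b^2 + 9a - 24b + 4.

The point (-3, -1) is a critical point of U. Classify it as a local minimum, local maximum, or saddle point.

saddle point

The mixed partial ∂²U/∂a∂b is 0, so the Hessian at any point is diag(U_aa, U_bb) = diag(-6(a + 1), 8(3b^2 + 6b - 1)).
At (-3, -1): H = diag(12, -32).
The eigenvalues have opposite signs, so H is indefinite: a saddle point.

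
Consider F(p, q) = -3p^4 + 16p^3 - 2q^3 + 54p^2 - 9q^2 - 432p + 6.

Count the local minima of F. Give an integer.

1

F separates as a function of p plus a function of q, so ∇F=0 decouples.
∂F/∂p = -12(p - 4)(p - 3)(p + 3) = 0 at p ∈ {-3, 3, 4}; ∂F/∂q = -6q(q + 3) = 0 at q ∈ {-3, 0}.
The Hessian is diagonal: diag(F_pp, F_qq). Second derivatives: F_pp(-3)=-504, F_pp(3)=72, F_pp(4)=-84; F_qq(-3)=18, F_qq(0)=-18.
Local minima occur where both diagonal entries positive: (3, -3). Count: 1.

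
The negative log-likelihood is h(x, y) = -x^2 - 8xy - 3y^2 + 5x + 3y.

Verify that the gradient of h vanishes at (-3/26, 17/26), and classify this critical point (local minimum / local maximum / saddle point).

∇h = (-2x - 8y + 5, -8x - 6y + 3); substituting (-3/26, 17/26) gives ∇h = (0, 0), so (-3/26, 17/26) is indeed a critical point.
The Hessian of h is constant: H = [[-2, -8], [-8, -6]].
det(H) = (-2)·(-6) − (-8)² = -52.
Since det(H) < 0, H is indefinite and the critical point is a saddle point.

saddle point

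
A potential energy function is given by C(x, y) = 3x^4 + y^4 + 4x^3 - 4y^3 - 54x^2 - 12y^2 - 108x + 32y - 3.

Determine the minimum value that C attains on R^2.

-526

C(x,y) separates as P(x) + Q(y) − 3, so its minimum is min P + min Q − 3.
P'(x) = 12(x - 3)(x + 1)(x + 3) vanishes at x ∈ {-3, -1, 3}; Q'(y) = 4(y - 4)(y - 1)(y + 2) vanishes at y ∈ {-2, 1, 4}.
Local minima of P (where P''>0): P(-3)=-27, P(3)=-459. Local minima of Q: Q(-2)=-64, Q(4)=-64.
So the global minimum of C is P(3) + Q(-2) − 3 = -459 − 64 − 3 = -526, attained at (3, -2).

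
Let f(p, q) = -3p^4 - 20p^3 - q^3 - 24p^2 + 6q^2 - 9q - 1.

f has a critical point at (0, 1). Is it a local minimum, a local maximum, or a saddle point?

The mixed partial ∂²f/∂p∂q is 0, so the Hessian at any point is diag(f_pp, f_qq) = diag(-12(3p^2 + 10p + 4), 6(-q + 2)).
At (0, 1): H = diag(-48, 6).
The eigenvalues have opposite signs, so H is indefinite: a saddle point.

saddle point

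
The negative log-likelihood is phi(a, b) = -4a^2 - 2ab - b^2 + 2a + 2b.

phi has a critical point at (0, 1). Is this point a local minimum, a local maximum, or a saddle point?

local maximum

The Hessian of phi is constant: H = [[-8, -2], [-2, -2]].
det(H) = (-8)·(-2) − (-2)² = 12.
det(H) > 0 and tr(H) = -10 < 0, so H is negative definite and the point is a local maximum.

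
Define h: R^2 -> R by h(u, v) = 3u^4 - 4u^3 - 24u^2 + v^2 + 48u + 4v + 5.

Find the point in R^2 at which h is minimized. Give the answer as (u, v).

(-2, -2)

h(u,v) separates as P(u) + Q(v) + 5, so its minimum is min P + min Q + 5.
P'(u) = 12(u - 2)(u - 1)(u + 2) vanishes at u ∈ {-2, 1, 2}; Q'(v) = 2v + 4 vanishes at v ∈ {-2}.
Local minima of P (where P''>0): P(-2)=-112, P(2)=16. Local minima of Q: Q(-2)=-4.
So the global minimum of h is P(-2) + Q(-2) + 5 = -112 − 4 + 5 = -111, attained at (-2, -2).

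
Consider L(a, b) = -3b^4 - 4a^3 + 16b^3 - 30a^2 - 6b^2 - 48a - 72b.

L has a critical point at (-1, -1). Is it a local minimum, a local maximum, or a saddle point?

local maximum

The mixed partial ∂²L/∂a∂b is 0, so the Hessian at any point is diag(L_aa, L_bb) = diag(-12(2a + 5), 12(-3b^2 + 8b - 1)).
At (-1, -1): H = diag(-36, -144).
Both eigenvalues are negative, so H is negative definite: a local maximum.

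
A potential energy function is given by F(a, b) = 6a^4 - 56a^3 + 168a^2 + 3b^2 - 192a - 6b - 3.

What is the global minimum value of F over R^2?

-134

F(a,b) separates as P(a) + Q(b) − 3, so its minimum is min P + min Q − 3.
P'(a) = 24(a - 4)(a - 2)(a - 1) vanishes at a ∈ {1, 2, 4}; Q'(b) = 6b - 6 vanishes at b ∈ {1}.
Local minima of P (where P''>0): P(1)=-74, P(4)=-128. Local minima of Q: Q(1)=-3.
So the global minimum of F is P(4) + Q(1) − 3 = -128 − 3 − 3 = -134, attained at (4, 1).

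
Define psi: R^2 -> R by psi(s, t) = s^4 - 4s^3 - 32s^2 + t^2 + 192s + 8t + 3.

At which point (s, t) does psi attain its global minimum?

psi(s,t) separates as P(s) + Q(t) + 3, so its minimum is min P + min Q + 3.
P'(s) = 4(s - 4)(s - 3)(s + 4) vanishes at s ∈ {-4, 3, 4}; Q'(t) = 2(t + 4) vanishes at t ∈ {-4}.
Local minima of P (where P''>0): P(-4)=-768, P(4)=256. Local minima of Q: Q(-4)=-16.
So the global minimum of psi is P(-4) + Q(-4) + 3 = -768 − 16 + 3 = -781, attained at (-4, -4).

(-4, -4)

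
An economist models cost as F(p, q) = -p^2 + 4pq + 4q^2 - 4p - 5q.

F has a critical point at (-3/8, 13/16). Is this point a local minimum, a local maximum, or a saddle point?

The Hessian of F is constant: H = [[-2, 4], [4, 8]].
det(H) = (-2)·8 − 4² = -32.
Since det(H) < 0, H is indefinite and the critical point is a saddle point.

saddle point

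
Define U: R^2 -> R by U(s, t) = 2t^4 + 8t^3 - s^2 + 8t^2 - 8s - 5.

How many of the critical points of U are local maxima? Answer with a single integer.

1

U separates as a function of s plus a function of t, so ∇U=0 decouples.
∂U/∂s = -2(s + 4) = 0 at s ∈ {-4}; ∂U/∂t = 8t(t + 1)(t + 2) = 0 at t ∈ {-2, -1, 0}.
The Hessian is diagonal: diag(U_ss, U_tt). Second derivatives: U_ss(-4)=-2; U_tt(-2)=16, U_tt(-1)=-8, U_tt(0)=16.
Local maxima occur where both diagonal entries negative: (-4, -1). Count: 1.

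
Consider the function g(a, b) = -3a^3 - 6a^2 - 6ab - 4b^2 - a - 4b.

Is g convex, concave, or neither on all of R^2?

The term -3a^3 is cubic, so the Hessian is not constant.
∂²g/∂a² = -18a - 12, which takes both signs as a varies (negative for sufficiently large a). A diagonal entry of the Hessian changing sign means the Hessian is neither positive- nor negative-semidefinite on all of R^2.

neither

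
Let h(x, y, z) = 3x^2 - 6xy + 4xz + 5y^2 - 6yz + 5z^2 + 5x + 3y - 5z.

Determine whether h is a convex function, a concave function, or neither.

convex

h is quadratic, so its Hessian is the constant matrix H = [[6, -6, 4], [-6, 10, -6], [4, -6, 10]].
Leading principal minors: 6, 24, 152.
All positive ⇒ H ≻ 0 ⇒ convex.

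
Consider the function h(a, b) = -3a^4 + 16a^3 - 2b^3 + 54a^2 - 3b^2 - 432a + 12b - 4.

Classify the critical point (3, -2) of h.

local minimum

The mixed partial ∂²h/∂a∂b is 0, so the Hessian at any point is diag(h_aa, h_bb) = diag(12(-3a^2 + 8a + 9), -6(2b + 1)).
At (3, -2): H = diag(72, 18).
Both eigenvalues are positive, so H is positive definite: a local minimum.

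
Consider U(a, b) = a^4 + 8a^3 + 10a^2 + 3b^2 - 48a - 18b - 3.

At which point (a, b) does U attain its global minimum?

(1, 3)

U(a,b) separates as P(a) + Q(b) − 3, so its minimum is min P + min Q − 3.
P'(a) = 4(a - 1)(a + 3)(a + 4) vanishes at a ∈ {-4, -3, 1}; Q'(b) = 6b - 18 vanishes at b ∈ {3}.
Local minima of P (where P''>0): P(-4)=96, P(1)=-29. Local minima of Q: Q(3)=-27.
So the global minimum of U is P(1) + Q(3) − 3 = -29 − 27 − 3 = -59, attained at (1, 3).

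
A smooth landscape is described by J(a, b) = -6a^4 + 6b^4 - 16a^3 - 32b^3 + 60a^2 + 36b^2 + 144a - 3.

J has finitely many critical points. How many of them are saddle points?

J separates as a function of a plus a function of b, so ∇J=0 decouples.
∂J/∂a = -24(a - 2)(a + 1)(a + 3) = 0 at a ∈ {-3, -1, 2}; ∂J/∂b = 24b(b - 3)(b - 1) = 0 at b ∈ {0, 1, 3}.
The Hessian is diagonal: diag(J_aa, J_bb). Second derivatives: J_aa(-3)=-240, J_aa(-1)=144, J_aa(2)=-360; J_bb(0)=72, J_bb(1)=-48, J_bb(3)=144.
Saddle points occur where the two diagonal entries have opposite signs: (-3, 0), (-3, 3), (-1, 1), (2, 0), (2, 3). Count: 5.

5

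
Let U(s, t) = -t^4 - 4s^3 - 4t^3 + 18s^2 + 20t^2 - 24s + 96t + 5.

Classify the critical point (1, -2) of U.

local minimum

The mixed partial ∂²U/∂s∂t is 0, so the Hessian at any point is diag(U_ss, U_tt) = diag(12(-2s + 3), 4(-3t^2 - 6t + 10)).
At (1, -2): H = diag(12, 40).
Both eigenvalues are positive, so H is positive definite: a local minimum.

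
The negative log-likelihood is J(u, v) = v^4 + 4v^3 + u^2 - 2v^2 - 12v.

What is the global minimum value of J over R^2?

J(u,v) separates as P(u) + Q(v), so its minimum is min P + min Q.
P'(u) = 2u vanishes at u ∈ {0}; Q'(v) = 4(v - 1)(v + 1)(v + 3) vanishes at v ∈ {-3, -1, 1}.
Local minima of P (where P''>0): P(0)=0. Local minima of Q: Q(-3)=-9, Q(1)=-9.
So the global minimum of J is P(0) + Q(-3) = 0 − 9 = -9, attained at (0, -3).

-9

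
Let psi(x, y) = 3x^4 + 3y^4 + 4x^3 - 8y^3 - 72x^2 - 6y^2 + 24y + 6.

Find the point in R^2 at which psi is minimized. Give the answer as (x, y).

(-4, -1)

psi(x,y) separates as P(x) + Q(y) + 6, so its minimum is min P + min Q + 6.
P'(x) = 12x(x - 3)(x + 4) vanishes at x ∈ {-4, 0, 3}; Q'(y) = 12(y - 2)(y - 1)(y + 1) vanishes at y ∈ {-1, 1, 2}.
Local minima of P (where P''>0): P(-4)=-640, P(3)=-297. Local minima of Q: Q(-1)=-19, Q(2)=8.
So the global minimum of psi is P(-4) + Q(-1) + 6 = -640 − 19 + 6 = -653, attained at (-4, -1).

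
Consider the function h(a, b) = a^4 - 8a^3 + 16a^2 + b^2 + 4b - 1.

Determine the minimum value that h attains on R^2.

h(a,b) separates as P(a) + Q(b) − 1, so its minimum is min P + min Q − 1.
P'(a) = 4a(a - 4)(a - 2) vanishes at a ∈ {0, 2, 4}; Q'(b) = 2b + 4 vanishes at b ∈ {-2}.
Local minima of P (where P''>0): P(0)=0, P(4)=0. Local minima of Q: Q(-2)=-4.
So the global minimum of h is P(0) + Q(-2) − 1 = 0 − 4 − 1 = -5, attained at (0, -2).

-5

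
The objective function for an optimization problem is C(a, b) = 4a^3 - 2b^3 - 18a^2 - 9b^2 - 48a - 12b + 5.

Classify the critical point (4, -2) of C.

The mixed partial ∂²C/∂a∂b is 0, so the Hessian at any point is diag(C_aa, C_bb) = diag(12(2a - 3), -6(2b + 3)).
At (4, -2): H = diag(60, 6).
Both eigenvalues are positive, so H is positive definite: a local minimum.

local minimum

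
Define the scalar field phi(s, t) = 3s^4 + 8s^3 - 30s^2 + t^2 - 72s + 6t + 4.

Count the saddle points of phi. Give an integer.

1

phi separates as a function of s plus a function of t, so ∇phi=0 decouples.
∂phi/∂s = 12(s - 2)(s + 1)(s + 3) = 0 at s ∈ {-3, -1, 2}; ∂phi/∂t = 2(t + 3) = 0 at t ∈ {-3}.
The Hessian is diagonal: diag(phi_ss, phi_tt). Second derivatives: phi_ss(-3)=120, phi_ss(-1)=-72, phi_ss(2)=180; phi_tt(-3)=2.
Saddle points occur where the two diagonal entries have opposite signs: (-1, -3). Count: 1.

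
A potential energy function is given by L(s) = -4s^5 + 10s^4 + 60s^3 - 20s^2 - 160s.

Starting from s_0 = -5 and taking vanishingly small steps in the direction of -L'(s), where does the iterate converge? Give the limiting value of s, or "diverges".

-2

L'(s) = -20(s - 4)(s - 1)(s + 1)(s + 2), so L'(-5) = -12960.
Gradient descent moves in the -L' direction, i.e. s is increasing.
The nearest critical point in that direction is s = -2, where L'' = 360 > 0 (a local minimum). The iterate converges there.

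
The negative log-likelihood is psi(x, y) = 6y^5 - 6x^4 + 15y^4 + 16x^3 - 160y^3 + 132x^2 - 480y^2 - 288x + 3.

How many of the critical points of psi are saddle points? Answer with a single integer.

psi separates as a function of x plus a function of y, so ∇psi=0 decouples.
∂psi/∂x = -24(x - 4)(x - 1)(x + 3) = 0 at x ∈ {-3, 1, 4}; ∂psi/∂y = 30y(y - 4)(y + 2)(y + 4) = 0 at y ∈ {-4, -2, 0, 4}.
The Hessian is diagonal: diag(psi_xx, psi_yy). Second derivatives: psi_xx(-3)=-672, psi_xx(1)=288, psi_xx(4)=-504; psi_yy(-4)=-1920, psi_yy(-2)=720, psi_yy(0)=-960, psi_yy(4)=5760.
Saddle points occur where the two diagonal entries have opposite signs: (-3, -2), (-3, 4), (1, -4), (1, 0), (4, -2), (4, 4). Count: 6.

6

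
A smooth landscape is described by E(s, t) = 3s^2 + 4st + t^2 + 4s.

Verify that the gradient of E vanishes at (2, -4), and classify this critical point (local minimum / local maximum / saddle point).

∇E = (6s + 4t + 4, 4s + 2t); substituting (2, -4) gives ∇E = (0, 0), so (2, -4) is indeed a critical point.
The Hessian of E is constant: H = [[6, 4], [4, 2]].
det(H) = 6·2 − 4² = -4.
Since det(H) < 0, H is indefinite and the critical point is a saddle point.

saddle point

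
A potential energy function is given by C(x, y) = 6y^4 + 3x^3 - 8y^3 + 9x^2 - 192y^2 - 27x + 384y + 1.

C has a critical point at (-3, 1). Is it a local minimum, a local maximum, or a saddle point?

local maximum

The mixed partial ∂²C/∂x∂y is 0, so the Hessian at any point is diag(C_xx, C_yy) = diag(18(x + 1), 24(3y^2 - 2y - 16)).
At (-3, 1): H = diag(-36, -360).
Both eigenvalues are negative, so H is negative definite: a local maximum.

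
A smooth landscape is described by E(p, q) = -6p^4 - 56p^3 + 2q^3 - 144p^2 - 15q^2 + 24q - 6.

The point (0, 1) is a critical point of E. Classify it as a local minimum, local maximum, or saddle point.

local maximum

The mixed partial ∂²E/∂p∂q is 0, so the Hessian at any point is diag(E_pp, E_qq) = diag(-24(3p^2 + 14p + 12), 6(2q - 5)).
At (0, 1): H = diag(-288, -18).
Both eigenvalues are negative, so H is negative definite: a local maximum.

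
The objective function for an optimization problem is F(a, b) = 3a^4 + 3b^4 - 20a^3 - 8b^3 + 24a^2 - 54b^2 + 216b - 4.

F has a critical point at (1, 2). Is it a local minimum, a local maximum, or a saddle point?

local maximum

The mixed partial ∂²F/∂a∂b is 0, so the Hessian at any point is diag(F_aa, F_bb) = diag(12(3a^2 - 10a + 4), 12(3b^2 - 4b - 9)).
At (1, 2): H = diag(-36, -60).
Both eigenvalues are negative, so H is negative definite: a local maximum.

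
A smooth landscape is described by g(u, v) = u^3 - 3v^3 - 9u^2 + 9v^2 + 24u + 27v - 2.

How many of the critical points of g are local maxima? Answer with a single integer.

g separates as a function of u plus a function of v, so ∇g=0 decouples.
∂g/∂u = 3(u - 4)(u - 2) = 0 at u ∈ {2, 4}; ∂g/∂v = -9(v - 3)(v + 1) = 0 at v ∈ {-1, 3}.
The Hessian is diagonal: diag(g_uu, g_vv). Second derivatives: g_uu(2)=-6, g_uu(4)=6; g_vv(-1)=36, g_vv(3)=-36.
Local maxima occur where both diagonal entries negative: (2, 3). Count: 1.

1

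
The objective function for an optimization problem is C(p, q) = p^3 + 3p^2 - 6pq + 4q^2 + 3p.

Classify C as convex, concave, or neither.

neither

The term p^3 is cubic, so the Hessian is not constant.
∂²C/∂p² = 6p + 6, which takes both signs as p varies (negative for sufficiently negative p). A diagonal entry of the Hessian changing sign means the Hessian is neither positive- nor negative-semidefinite on all of R^2.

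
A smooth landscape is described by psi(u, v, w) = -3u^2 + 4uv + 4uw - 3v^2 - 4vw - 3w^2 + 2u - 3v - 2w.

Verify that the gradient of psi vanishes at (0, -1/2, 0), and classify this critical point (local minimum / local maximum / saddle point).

∇psi = (-6u + 4v + 4w + 2, 4u - 6v - 4w - 3, 4u - 4v - 6w - 2); substituting (0, -1/2, 0) gives ∇psi = (0, 0, 0), so (0, -1/2, 0) is indeed a critical point.
The Hessian is constant: H = [[-6, 4, 4], [4, -6, -4], [4, -4, -6]].
Leading principal minors: Δ₁ = -6, Δ₂ = 20, Δ₃ = -56.
The minors alternate sign starting negative (−, +, −), so H is negative definite: a local maximum.

local maximum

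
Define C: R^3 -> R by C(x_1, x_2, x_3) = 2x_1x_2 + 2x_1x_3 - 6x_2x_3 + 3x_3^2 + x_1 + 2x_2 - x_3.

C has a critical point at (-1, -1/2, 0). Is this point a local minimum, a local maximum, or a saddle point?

The Hessian is constant: H = [[0, 2, 2], [2, 0, -6], [2, -6, 6]].
Leading principal minors: Δ₁ = 0, Δ₂ = -4, Δ₃ = -72.
The minors fit neither the all-positive nor the alternating-sign pattern, so H is indefinite: a saddle point.

saddle point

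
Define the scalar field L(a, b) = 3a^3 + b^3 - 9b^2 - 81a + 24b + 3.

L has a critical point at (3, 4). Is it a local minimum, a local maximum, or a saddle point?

local minimum

The mixed partial ∂²L/∂a∂b is 0, so the Hessian at any point is diag(L_aa, L_bb) = diag(18a, 6(b - 3)).
At (3, 4): H = diag(54, 6).
Both eigenvalues are positive, so H is positive definite: a local minimum.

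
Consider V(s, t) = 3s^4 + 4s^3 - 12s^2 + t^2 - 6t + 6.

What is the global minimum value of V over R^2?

V(s,t) separates as P(s) + Q(t) + 6, so its minimum is min P + min Q + 6.
P'(s) = 12s(s - 1)(s + 2) vanishes at s ∈ {-2, 0, 1}; Q'(t) = 2(t - 3) vanishes at t ∈ {3}.
Local minima of P (where P''>0): P(-2)=-32, P(1)=-5. Local minima of Q: Q(3)=-9.
So the global minimum of V is P(-2) + Q(3) + 6 = -32 − 9 + 6 = -35, attained at (-2, 3).

-35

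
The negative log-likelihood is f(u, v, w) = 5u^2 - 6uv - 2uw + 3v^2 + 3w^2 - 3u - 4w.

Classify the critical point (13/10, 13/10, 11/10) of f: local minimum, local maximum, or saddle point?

local minimum

The Hessian is constant: H = [[10, -6, -2], [-6, 6, 0], [-2, 0, 6]].
Leading principal minors: Δ₁ = 10, Δ₂ = 24, Δ₃ = 120.
All leading minors are positive, so H is positive definite: a local minimum.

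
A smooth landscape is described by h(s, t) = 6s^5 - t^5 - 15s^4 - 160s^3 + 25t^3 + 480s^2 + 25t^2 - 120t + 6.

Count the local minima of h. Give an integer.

4

h separates as a function of s plus a function of t, so ∇h=0 decouples.
∂h/∂s = 30s(s - 4)(s - 2)(s + 4) = 0 at s ∈ {-4, 0, 2, 4}; ∂h/∂t = -5(t - 4)(t - 1)(t + 2)(t + 3) = 0 at t ∈ {-3, -2, 1, 4}.
The Hessian is diagonal: diag(h_ss, h_tt). Second derivatives: h_ss(-4)=-5760, h_ss(0)=960, h_ss(2)=-720, h_ss(4)=1920; h_tt(-3)=140, h_tt(-2)=-90, h_tt(1)=180, h_tt(4)=-630.
Local minima occur where both diagonal entries positive: (0, -3), (0, 1), (4, -3), (4, 1). Count: 4.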